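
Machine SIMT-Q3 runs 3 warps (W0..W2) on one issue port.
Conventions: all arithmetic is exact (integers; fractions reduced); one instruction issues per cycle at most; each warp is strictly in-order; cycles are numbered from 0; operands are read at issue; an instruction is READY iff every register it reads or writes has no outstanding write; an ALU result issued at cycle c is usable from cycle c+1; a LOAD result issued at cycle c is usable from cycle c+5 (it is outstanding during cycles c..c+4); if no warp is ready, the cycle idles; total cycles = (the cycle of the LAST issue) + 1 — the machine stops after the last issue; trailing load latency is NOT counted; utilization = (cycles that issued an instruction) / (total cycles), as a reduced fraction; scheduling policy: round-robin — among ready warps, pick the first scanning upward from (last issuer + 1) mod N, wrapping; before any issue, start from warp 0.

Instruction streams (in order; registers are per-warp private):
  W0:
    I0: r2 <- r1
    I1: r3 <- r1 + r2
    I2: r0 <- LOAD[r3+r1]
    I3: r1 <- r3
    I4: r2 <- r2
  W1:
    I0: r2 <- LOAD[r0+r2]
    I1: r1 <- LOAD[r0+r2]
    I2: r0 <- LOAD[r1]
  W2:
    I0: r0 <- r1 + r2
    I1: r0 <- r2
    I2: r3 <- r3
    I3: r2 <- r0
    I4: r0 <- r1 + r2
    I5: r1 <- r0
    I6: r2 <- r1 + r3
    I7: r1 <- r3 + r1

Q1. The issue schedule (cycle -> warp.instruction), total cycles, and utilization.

cycle 0: W0.I0
cycle 1: W1.I0
cycle 2: W2.I0
cycle 3: W0.I1
cycle 4: W2.I1
cycle 5: W0.I2
cycle 6: W1.I1
cycle 7: W2.I2
cycle 8: W0.I3
cycle 9: W2.I3
cycle 10: W0.I4
cycle 11: W1.I2
cycle 12: W2.I4
cycle 13: W2.I5
cycle 14: W2.I6
cycle 15: W2.I7

Answer: 16 cycles, utilization 1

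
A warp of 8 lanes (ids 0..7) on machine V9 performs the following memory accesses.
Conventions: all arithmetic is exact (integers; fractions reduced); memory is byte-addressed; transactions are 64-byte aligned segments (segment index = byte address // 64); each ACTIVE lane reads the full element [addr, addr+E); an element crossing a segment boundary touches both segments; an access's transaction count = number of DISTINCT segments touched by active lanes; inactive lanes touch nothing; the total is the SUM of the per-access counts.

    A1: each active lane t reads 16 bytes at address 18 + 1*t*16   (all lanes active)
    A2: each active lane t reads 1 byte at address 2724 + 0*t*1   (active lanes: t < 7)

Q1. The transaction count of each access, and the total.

A1: 3 transactions
A2: 1 transaction

Answer: 3,1; total 4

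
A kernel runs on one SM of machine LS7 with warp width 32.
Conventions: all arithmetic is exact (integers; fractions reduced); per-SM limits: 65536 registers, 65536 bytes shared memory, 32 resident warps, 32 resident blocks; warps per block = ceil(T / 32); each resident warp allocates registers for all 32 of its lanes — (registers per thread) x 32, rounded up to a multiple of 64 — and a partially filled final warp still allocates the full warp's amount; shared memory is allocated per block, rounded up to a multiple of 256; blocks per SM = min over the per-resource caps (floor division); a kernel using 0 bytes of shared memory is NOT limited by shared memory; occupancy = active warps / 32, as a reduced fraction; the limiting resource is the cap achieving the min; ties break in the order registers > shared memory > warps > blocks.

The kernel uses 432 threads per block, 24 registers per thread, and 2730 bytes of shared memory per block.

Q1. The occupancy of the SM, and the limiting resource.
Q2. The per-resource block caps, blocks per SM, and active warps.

Answer: occupancy 7/8, limited by warps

registers: 6 blocks
shared memory: 23 blocks
warps: 2 blocks
blocks: 32 blocks

Answer: 2 blocks, 28 active warps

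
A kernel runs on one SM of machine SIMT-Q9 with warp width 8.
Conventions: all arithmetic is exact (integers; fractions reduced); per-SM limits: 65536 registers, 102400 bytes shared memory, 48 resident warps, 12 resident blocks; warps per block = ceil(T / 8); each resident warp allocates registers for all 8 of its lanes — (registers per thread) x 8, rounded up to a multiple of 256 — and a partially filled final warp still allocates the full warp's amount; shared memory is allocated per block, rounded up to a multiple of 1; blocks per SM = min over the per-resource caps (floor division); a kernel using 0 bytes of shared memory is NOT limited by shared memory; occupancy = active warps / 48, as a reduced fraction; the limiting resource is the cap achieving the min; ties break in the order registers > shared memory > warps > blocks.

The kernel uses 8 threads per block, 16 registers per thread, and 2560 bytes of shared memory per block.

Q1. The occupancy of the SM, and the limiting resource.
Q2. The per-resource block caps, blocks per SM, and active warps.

Answer: occupancy 1/4, limited by blocks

registers: 256 blocks
shared memory: 40 blocks
warps: 48 blocks
blocks: 12 blocks

Answer: 12 blocks, 12 active warps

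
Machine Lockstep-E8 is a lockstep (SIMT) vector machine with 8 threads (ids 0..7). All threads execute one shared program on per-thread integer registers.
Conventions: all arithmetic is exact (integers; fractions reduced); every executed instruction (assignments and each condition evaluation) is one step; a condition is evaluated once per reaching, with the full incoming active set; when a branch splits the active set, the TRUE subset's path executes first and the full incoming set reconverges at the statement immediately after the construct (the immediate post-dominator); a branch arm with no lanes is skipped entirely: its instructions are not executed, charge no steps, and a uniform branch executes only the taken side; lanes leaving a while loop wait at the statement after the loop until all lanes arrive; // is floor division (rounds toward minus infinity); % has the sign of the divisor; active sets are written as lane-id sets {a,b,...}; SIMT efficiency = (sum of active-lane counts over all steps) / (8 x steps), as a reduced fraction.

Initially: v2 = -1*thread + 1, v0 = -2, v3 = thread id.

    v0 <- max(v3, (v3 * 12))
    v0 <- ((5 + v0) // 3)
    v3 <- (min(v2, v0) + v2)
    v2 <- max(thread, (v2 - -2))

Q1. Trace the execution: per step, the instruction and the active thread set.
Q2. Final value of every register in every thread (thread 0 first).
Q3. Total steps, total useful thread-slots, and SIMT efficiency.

step 0: v0 <- max(v3, (v3 * 12))     {0,1,2,3,4,5,6,7}
step 1: v0 <- ((5 + v0) // 3)        {0,1,2,3,4,5,6,7}
step 2: v3 <- (min(v2, v0) + v2)     {0,1,2,3,4,5,6,7}
step 3: v2 <- max(thread, (v2 - -2)) {0,1,2,3,4,5,6,7}

Answer: 4 steps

v2: 3,2,2,3,4,5,6,7
v0: 1,5,9,13,17,21,25,29
v3: 2,0,-2,-4,-6,-8,-10,-12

steps = 4; useful = 32; efficiency = 32/32 = 1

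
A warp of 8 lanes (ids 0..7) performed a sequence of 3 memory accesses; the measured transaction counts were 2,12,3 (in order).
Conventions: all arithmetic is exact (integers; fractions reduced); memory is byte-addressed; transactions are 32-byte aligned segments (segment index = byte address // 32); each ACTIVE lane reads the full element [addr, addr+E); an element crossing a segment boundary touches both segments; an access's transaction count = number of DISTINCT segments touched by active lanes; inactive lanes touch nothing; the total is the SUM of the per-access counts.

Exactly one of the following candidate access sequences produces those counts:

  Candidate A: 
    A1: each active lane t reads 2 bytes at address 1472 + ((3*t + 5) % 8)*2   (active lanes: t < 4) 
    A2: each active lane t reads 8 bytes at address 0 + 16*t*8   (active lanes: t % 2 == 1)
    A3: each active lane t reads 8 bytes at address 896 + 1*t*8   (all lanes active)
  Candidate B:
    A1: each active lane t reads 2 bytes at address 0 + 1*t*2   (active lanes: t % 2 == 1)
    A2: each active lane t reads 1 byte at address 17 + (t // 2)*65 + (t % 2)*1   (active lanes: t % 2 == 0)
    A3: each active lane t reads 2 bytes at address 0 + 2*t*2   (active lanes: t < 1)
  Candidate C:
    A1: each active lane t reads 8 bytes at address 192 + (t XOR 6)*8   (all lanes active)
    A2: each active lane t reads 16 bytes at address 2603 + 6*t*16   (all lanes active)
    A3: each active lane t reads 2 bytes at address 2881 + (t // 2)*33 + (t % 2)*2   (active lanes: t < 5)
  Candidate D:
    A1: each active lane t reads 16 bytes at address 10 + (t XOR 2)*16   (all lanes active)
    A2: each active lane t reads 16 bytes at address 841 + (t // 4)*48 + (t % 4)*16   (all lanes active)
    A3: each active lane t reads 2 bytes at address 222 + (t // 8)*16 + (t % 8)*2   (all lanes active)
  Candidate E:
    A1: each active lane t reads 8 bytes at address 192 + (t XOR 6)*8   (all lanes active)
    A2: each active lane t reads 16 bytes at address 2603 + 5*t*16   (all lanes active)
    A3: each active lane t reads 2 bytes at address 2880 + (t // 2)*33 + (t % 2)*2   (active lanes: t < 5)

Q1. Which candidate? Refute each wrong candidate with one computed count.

A: A1 gives 1 transaction, not 2
B: A1 gives 1 transaction, not 2
C: A2 gives 8 transactions, not 12
D: A1 gives 5 transactions, not 2
E: all counts match (2,12,3)

Answer: E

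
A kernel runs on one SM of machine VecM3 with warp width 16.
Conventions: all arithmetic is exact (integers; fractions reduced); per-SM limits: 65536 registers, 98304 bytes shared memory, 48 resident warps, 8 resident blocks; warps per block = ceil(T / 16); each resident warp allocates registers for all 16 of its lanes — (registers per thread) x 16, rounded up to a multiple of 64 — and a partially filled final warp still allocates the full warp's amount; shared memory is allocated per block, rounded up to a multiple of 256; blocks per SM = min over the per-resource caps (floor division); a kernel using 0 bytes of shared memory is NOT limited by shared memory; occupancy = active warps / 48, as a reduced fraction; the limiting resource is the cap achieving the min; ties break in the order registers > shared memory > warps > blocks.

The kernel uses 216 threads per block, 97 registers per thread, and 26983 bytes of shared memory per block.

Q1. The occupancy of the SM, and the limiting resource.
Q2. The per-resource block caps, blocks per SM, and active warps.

Answer: occupancy 7/12, limited by registers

registers: 2 blocks
shared memory: 3 blocks
warps: 3 blocks
blocks: 8 blocks

Answer: 2 blocks, 28 active warps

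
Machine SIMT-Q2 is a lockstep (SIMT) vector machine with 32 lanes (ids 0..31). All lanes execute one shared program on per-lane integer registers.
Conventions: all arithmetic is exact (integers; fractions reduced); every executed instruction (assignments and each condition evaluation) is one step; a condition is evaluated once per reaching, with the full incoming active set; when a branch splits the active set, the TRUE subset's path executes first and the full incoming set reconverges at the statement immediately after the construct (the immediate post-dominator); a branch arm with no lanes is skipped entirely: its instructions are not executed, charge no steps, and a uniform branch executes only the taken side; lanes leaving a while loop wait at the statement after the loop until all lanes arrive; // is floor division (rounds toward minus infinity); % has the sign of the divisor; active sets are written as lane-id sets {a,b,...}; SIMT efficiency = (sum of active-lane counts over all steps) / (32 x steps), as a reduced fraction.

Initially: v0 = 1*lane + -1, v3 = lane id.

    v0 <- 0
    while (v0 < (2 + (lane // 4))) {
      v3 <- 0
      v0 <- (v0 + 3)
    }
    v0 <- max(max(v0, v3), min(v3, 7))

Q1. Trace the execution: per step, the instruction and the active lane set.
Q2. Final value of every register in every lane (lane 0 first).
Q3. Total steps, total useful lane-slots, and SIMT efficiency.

step 0: v0 <- 0                      {0,1,2,3,4,5,6,7,8,9,10,11,12,13,14,15,16,17,18,19,20,21,22,23,24,25,26,27,28,29,30,31}
step 1: eval (v0 < (2 + (lane // 4))) {0,1,2,3,4,5,6,7,8,9,10,11,12,13,14,15,16,17,18,19,20,21,22,23,24,25,26,27,28,29,30,31}
step 2: v3 <- 0                      {0,1,2,3,4,5,6,7,8,9,10,11,12,13,14,15,16,17,18,19,20,21,22,23,24,25,26,27,28,29,30,31}
step 3: v0 <- (v0 + 3)               {0,1,2,3,4,5,6,7,8,9,10,11,12,13,14,15,16,17,18,19,20,21,22,23,24,25,26,27,28,29,30,31}
step 4: eval (v0 < (2 + (lane // 4))) {0,1,2,3,4,5,6,7,8,9,10,11,12,13,14,15,16,17,18,19,20,21,22,23,24,25,26,27,28,29,30,31}
step 5: v3 <- 0                      {8,9,10,11,12,13,14,15,16,17,18,19,20,21,22,23,24,25,26,27,28,29,30,31}
step 6: v0 <- (v0 + 3)               {8,9,10,11,12,13,14,15,16,17,18,19,20,21,22,23,24,25,26,27,28,29,30,31}
step 7: eval (v0 < (2 + (lane // 4))) {8,9,10,11,12,13,14,15,16,17,18,19,20,21,22,23,24,25,26,27,28,29,30,31}
step 8: v3 <- 0                      {20,21,22,23,24,25,26,27,28,29,30,31}
step 9: v0 <- (v0 + 3)               {20,21,22,23,24,25,26,27,28,29,30,31}
step 10: eval (v0 < (2 + (lane // 4))) {20,21,22,23,24,25,26,27,28,29,30,31}
step 11: v0 <- max(max(v0, v3), min(v3, 7)) {0,1,2,3,4,5,6,7,8,9,10,11,12,13,14,15,16,17,18,19,20,21,22,23,24,25,26,27,28,29,30,31}

Answer: 12 steps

v0: 3,3,3,3,3,3,3,3,6,6,6,6,6,6,6,6,6,6,6,6,9,9,9,9,9,9,9,9,9,9,9,9
v3: 0,0,0,0,0,0,0,0,0,0,0,0,0,0,0,0,0,0,0,0,0,0,0,0,0,0,0,0,0,0,0,0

steps = 12; useful = 300; efficiency = 300/384 = 25/32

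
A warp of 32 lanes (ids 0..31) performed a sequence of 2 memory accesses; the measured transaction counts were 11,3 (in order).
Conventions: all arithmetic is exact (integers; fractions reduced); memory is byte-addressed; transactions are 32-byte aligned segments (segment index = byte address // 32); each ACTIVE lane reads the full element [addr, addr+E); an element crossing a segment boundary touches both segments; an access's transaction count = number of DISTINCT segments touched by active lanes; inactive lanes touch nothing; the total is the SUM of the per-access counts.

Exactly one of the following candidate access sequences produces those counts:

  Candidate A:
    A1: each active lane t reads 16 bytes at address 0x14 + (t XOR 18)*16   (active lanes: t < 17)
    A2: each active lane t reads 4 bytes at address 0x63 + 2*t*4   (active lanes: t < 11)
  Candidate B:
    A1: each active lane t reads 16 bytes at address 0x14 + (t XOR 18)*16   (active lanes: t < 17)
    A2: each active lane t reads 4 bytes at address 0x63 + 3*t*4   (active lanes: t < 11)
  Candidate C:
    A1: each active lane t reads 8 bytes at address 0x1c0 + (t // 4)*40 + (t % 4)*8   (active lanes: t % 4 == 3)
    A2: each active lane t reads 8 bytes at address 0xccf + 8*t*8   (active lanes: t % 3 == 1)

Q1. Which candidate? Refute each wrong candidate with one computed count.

B: A2 gives 4 transactions, not 3
C: A1 gives 8 transactions, not 11
A: all counts match (11,3)

Answer: A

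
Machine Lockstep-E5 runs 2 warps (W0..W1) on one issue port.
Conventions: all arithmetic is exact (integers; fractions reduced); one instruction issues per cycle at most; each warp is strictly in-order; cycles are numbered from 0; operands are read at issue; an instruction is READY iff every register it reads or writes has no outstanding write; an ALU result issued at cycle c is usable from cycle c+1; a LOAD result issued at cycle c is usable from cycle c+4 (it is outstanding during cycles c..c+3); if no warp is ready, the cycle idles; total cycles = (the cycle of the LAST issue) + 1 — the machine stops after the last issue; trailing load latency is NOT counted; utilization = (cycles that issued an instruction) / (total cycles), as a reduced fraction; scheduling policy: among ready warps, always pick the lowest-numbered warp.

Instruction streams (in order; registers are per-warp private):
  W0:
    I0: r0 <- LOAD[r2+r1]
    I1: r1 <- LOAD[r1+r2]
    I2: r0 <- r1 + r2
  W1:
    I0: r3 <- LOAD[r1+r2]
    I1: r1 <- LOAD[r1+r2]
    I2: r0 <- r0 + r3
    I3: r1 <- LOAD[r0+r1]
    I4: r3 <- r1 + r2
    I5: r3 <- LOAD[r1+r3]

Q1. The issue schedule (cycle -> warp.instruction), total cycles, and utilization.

cycle 0: W0.I0
cycle 1: W0.I1
cycle 2: W1.I0
cycle 3: W1.I1
cycle 4: idle
cycle 5: W0.I2
cycle 6: W1.I2
cycle 7: W1.I3
cycle 8: idle
cycle 9: idle
cycle 10: idle
cycle 11: W1.I4
cycle 12: W1.I5

Answer: 13 cycles, utilization 9/13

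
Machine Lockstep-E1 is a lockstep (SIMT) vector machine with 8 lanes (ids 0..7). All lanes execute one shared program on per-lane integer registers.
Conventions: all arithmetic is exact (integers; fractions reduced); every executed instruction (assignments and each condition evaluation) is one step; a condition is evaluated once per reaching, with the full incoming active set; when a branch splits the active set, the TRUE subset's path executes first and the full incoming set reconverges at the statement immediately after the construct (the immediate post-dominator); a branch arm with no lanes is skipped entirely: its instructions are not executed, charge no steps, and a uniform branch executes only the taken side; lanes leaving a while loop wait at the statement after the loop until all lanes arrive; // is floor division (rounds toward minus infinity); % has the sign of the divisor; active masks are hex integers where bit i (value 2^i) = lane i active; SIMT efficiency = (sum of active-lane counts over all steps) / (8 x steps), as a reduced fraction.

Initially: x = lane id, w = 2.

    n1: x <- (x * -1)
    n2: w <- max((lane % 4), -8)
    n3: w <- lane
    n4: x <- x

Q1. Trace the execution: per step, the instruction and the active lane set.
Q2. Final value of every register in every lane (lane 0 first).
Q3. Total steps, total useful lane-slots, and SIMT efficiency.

step 0: x <- (x * -1)                0xff
step 1: w <- max((lane % 4), -8)     0xff
step 2: w <- lane                    0xff
step 3: x <- x                       0xff

Answer: 4 steps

x: 0,-1,-2,-3,-4,-5,-6,-7
w: 0,1,2,3,4,5,6,7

steps = 4; useful = 32; efficiency = 32/32 = 1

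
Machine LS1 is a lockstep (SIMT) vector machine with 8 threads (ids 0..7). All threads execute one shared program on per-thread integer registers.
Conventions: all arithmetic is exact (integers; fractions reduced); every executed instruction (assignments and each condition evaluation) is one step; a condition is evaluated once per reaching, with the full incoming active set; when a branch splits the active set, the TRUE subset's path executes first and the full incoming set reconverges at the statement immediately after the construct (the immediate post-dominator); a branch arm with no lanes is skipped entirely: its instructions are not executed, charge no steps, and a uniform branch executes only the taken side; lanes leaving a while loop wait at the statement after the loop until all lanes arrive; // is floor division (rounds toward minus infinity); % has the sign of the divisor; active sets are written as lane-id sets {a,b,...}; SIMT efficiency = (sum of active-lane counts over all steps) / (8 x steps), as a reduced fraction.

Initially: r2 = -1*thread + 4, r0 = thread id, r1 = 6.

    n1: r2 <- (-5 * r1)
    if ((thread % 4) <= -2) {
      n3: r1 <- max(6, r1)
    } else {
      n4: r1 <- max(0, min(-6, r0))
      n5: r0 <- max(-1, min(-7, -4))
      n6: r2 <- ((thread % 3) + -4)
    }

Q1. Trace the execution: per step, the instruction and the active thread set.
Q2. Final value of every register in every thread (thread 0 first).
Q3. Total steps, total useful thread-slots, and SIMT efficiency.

step 0: r2 <- (-5 * r1)              {0,1,2,3,4,5,6,7}
step 1: eval ((thread % 4) <= -2)    {0,1,2,3,4,5,6,7}
step 2: r1 <- max(0, min(-6, r0))    {0,1,2,3,4,5,6,7}
step 3: r0 <- max(-1, min(-7, -4))   {0,1,2,3,4,5,6,7}
step 4: r2 <- ((thread % 3) + -4)    {0,1,2,3,4,5,6,7}

Answer: 5 steps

r2: -4,-3,-2,-4,-3,-2,-4,-3
r0: -1,-1,-1,-1,-1,-1,-1,-1
r1: 0,0,0,0,0,0,0,0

steps = 5; useful = 40; efficiency = 40/40 = 1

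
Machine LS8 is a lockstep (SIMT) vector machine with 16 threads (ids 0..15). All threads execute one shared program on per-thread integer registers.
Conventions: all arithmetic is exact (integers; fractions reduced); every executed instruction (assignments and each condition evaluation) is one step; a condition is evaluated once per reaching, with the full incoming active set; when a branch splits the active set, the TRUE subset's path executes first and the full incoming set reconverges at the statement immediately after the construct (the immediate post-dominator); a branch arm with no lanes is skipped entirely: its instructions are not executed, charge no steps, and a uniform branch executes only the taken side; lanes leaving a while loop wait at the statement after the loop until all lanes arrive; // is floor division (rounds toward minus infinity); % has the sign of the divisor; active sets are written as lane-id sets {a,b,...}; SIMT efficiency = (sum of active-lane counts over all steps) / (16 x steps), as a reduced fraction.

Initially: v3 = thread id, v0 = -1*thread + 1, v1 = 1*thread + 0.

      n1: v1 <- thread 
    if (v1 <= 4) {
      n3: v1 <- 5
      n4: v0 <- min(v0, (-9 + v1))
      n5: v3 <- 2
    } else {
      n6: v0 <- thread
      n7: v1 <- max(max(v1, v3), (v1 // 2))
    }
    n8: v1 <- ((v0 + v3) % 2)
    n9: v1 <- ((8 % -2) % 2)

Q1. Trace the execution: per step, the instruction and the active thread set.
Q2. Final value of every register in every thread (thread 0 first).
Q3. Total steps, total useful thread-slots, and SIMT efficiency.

step 0: v1 <- thread                 {0,1,2,3,4,5,6,7,8,9,10,11,12,13,14,15}
step 1: eval (v1 <= 4)               {0,1,2,3,4,5,6,7,8,9,10,11,12,13,14,15}
step 2: v1 <- 5                      {0,1,2,3,4}
step 3: v0 <- min(v0, (-9 + v1))     {0,1,2,3,4}
step 4: v3 <- 2                      {0,1,2,3,4}
step 5: v0 <- thread                 {5,6,7,8,9,10,11,12,13,14,15}
step 6: v1 <- max(max(v1, v3), (v1 // 2)) {5,6,7,8,9,10,11,12,13,14,15}
step 7: v1 <- ((v0 + v3) % 2)        {0,1,2,3,4,5,6,7,8,9,10,11,12,13,14,15}
step 8: v1 <- ((8 % -2) % 2)         {0,1,2,3,4,5,6,7,8,9,10,11,12,13,14,15}

Answer: 9 steps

v3: 2,2,2,2,2,5,6,7,8,9,10,11,12,13,14,15
v0: -4,-4,-4,-4,-4,5,6,7,8,9,10,11,12,13,14,15
v1: 0,0,0,0,0,0,0,0,0,0,0,0,0,0,0,0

steps = 9; useful = 101; efficiency = 101/144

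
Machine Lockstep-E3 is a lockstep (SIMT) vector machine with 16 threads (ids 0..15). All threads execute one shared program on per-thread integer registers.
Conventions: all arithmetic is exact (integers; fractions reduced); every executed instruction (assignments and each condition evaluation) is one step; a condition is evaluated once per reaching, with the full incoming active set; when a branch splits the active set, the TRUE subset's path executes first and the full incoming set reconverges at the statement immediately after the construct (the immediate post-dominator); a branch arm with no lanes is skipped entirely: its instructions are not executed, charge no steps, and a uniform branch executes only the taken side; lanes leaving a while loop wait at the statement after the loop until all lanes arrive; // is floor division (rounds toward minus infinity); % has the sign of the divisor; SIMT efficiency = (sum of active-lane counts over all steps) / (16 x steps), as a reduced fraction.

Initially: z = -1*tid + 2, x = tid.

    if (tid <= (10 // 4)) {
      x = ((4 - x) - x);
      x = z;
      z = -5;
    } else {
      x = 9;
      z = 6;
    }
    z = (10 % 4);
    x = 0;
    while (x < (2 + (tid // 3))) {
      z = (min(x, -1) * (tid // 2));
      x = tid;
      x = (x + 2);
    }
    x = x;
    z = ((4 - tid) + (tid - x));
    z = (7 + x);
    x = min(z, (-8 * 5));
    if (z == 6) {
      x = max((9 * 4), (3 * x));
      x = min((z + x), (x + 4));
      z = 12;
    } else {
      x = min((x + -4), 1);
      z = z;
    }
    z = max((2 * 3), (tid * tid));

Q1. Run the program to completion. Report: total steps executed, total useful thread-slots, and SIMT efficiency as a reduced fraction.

Answer: 21 steps, 291 useful, 97/112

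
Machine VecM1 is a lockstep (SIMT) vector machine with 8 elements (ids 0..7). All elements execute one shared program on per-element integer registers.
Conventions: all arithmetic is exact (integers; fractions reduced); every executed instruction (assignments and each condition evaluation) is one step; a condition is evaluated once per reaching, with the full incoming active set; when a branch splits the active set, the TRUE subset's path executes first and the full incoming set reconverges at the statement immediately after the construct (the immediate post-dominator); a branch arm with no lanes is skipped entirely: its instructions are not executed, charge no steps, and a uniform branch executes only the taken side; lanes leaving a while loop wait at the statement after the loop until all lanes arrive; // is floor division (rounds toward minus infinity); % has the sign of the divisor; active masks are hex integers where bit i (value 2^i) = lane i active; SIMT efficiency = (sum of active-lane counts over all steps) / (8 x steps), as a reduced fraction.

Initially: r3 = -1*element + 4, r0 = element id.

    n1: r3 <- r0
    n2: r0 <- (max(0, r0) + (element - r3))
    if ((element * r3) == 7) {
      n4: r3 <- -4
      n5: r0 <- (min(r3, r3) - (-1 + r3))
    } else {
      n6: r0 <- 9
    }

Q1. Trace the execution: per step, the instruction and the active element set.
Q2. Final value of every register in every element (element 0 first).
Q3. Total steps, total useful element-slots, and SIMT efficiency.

step 0: r3 <- r0                     0xff
step 1: r0 <- (max(0, r0) + (element - r3)) 0xff
step 2: eval ((element * r3) == 7)   0xff
step 3: r0 <- 9                      0xff

Answer: 4 steps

r3: 0,1,2,3,4,5,6,7
r0: 9,9,9,9,9,9,9,9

steps = 4; useful = 32; efficiency = 32/32 = 1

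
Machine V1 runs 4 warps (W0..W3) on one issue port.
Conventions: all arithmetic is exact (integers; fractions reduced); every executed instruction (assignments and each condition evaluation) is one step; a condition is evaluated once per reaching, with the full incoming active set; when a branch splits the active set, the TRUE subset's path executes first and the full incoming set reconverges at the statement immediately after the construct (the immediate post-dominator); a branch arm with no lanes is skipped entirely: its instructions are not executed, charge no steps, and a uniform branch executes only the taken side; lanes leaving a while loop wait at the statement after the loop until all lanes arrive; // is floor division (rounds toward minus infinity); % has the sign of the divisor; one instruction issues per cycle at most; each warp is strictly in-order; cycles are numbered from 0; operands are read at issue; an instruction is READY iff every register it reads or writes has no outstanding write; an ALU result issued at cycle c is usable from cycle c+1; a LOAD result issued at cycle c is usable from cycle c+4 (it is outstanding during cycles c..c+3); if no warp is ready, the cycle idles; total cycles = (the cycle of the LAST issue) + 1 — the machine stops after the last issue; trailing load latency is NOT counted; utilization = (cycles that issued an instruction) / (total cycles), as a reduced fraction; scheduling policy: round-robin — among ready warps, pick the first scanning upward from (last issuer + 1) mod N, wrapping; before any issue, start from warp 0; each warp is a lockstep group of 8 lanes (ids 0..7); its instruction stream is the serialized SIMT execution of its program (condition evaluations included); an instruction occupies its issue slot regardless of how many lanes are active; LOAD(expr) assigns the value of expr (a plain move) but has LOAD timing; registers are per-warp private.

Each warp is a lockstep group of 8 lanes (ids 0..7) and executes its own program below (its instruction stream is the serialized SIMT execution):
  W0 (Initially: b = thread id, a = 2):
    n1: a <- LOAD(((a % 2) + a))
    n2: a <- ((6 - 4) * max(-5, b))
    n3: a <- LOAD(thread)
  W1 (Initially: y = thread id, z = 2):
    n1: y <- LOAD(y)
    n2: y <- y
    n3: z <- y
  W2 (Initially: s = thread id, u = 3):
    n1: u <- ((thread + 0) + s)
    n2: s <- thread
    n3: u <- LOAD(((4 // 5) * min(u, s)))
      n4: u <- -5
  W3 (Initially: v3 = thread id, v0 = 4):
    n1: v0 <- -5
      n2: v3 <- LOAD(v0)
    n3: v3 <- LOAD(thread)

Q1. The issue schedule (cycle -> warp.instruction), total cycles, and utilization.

cycle 0: W0.I0
cycle 1: W1.I0
cycle 2: W2.I0
cycle 3: W3.I0
cycle 4: W0.I1
cycle 5: W1.I1
cycle 6: W2.I1
cycle 7: W3.I1
cycle 8: W0.I2
cycle 9: W1.I2
cycle 10: W2.I2
cycle 11: W3.I2
cycle 12: idle
cycle 13: idle
cycle 14: W2.I3

Answer: 15 cycles, utilization 13/15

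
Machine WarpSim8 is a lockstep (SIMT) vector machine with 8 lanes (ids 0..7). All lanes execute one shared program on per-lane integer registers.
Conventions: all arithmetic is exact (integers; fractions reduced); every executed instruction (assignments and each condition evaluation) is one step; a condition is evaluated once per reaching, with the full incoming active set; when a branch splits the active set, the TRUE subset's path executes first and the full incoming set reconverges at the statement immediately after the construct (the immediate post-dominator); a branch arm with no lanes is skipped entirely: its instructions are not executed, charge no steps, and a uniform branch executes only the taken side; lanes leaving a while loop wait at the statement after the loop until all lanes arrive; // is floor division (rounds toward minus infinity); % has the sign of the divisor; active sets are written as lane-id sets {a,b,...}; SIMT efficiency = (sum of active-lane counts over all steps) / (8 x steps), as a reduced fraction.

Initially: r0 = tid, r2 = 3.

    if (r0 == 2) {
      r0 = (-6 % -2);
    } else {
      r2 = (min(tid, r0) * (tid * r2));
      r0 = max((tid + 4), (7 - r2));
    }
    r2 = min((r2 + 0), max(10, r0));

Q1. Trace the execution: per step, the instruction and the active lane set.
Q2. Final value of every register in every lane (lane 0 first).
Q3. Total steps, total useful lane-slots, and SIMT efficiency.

step 0: eval (r0 == 2)               {0,1,2,3,4,5,6,7}
step 1: r0 <- (-6 % -2)              {2}
step 2: r2 <- (min(tid, r0) * (tid * r2)) {0,1,3,4,5,6,7}
step 3: r0 <- max((tid + 4), (7 - r2)) {0,1,3,4,5,6,7}
step 4: r2 <- min((r2 + 0), max(10, r0)) {0,1,2,3,4,5,6,7}

Answer: 5 steps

r0: 7,5,0,7,8,9,10,11
r2: 0,3,3,10,10,10,10,11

steps = 5; useful = 31; efficiency = 31/40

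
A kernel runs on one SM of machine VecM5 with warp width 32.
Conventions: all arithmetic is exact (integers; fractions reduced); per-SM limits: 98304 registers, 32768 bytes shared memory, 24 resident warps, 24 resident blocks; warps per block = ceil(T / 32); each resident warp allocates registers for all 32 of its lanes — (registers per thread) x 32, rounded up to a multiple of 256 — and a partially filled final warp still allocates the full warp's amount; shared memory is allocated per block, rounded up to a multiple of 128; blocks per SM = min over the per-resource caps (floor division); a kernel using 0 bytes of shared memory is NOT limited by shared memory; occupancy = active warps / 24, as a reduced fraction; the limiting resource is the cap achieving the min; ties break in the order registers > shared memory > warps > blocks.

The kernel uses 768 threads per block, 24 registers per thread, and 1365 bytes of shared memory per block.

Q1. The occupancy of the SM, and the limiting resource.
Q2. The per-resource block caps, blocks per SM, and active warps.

Answer: occupancy 1, limited by warps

registers: 5 blocks
shared memory: 23 blocks
warps: 1 block
blocks: 24 blocks

Answer: 1 block, 24 active warps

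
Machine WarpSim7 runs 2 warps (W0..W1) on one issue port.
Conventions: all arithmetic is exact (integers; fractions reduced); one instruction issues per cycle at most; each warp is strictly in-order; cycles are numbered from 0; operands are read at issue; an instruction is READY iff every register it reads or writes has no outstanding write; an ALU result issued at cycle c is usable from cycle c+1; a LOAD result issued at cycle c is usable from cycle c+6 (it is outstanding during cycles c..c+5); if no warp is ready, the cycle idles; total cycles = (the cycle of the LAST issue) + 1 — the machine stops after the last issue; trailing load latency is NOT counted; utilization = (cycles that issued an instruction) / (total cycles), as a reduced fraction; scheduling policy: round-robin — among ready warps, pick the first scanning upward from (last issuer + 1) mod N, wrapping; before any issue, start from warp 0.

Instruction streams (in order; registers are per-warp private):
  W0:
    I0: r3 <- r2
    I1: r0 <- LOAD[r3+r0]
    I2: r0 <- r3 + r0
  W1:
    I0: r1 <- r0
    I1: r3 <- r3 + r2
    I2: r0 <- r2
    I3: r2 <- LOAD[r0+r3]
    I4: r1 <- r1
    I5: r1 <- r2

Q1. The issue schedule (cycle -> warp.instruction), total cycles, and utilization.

cycle 0: W0.I0
cycle 1: W1.I0
cycle 2: W0.I1
cycle 3: W1.I1
cycle 4: W1.I2
cycle 5: W1.I3
cycle 6: W1.I4
cycle 7: idle
cycle 8: W0.I2
cycle 9: idle
cycle 10: idle
cycle 11: W1.I5

Answer: 12 cycles, utilization 3/4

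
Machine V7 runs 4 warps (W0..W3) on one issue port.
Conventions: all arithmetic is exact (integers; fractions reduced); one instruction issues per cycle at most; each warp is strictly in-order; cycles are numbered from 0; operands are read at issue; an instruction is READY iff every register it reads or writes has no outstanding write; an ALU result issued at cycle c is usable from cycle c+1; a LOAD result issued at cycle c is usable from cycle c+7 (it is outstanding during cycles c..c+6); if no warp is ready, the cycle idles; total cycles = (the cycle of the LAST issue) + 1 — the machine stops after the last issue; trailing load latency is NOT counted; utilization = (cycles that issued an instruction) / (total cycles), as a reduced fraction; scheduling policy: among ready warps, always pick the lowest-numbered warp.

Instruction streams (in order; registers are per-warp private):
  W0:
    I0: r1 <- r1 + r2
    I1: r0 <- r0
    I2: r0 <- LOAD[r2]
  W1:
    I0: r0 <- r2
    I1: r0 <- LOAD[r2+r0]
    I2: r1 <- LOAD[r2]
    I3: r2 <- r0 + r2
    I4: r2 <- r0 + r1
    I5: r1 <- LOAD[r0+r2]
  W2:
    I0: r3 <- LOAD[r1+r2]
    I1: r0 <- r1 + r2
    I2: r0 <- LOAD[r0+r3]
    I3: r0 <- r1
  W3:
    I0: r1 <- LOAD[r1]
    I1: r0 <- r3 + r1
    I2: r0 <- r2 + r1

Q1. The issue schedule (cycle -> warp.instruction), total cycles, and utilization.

cycle 0: W0.I0
cycle 1: W0.I1
cycle 2: W0.I2
cycle 3: W1.I0
cycle 4: W1.I1
cycle 5: W1.I2
cycle 6: W2.I0
cycle 7: W2.I1
cycle 8: W3.I0
cycle 9: idle
cycle 10: idle
cycle 11: W1.I3
cycle 12: W1.I4
cycle 13: W1.I5
cycle 14: W2.I2
cycle 15: W3.I1
cycle 16: W3.I2
cycle 17: idle
cycle 18: idle
cycle 19: idle
cycle 20: idle
cycle 21: W2.I3

Answer: 22 cycles, utilization 8/11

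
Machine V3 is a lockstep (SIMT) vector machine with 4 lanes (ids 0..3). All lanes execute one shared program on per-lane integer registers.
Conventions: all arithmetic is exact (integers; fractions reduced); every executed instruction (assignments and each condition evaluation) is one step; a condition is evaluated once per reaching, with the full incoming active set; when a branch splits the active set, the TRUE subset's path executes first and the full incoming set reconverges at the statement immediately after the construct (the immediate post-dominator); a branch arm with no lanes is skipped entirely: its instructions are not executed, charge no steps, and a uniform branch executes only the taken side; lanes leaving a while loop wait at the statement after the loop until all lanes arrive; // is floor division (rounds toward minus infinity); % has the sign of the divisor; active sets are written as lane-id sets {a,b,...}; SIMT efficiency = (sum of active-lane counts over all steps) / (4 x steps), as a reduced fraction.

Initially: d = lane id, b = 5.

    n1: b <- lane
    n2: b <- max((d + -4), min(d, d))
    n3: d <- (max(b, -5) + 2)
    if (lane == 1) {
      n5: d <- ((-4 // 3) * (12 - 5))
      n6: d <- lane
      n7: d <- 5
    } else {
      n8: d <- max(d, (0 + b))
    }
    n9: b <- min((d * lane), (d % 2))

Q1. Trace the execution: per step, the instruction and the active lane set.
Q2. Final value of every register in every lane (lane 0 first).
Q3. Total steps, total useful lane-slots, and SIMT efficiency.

step 0: b <- lane                    {0,1,2,3}
step 1: b <- max((d + -4), min(d, d)) {0,1,2,3}
step 2: d <- (max(b, -5) + 2)        {0,1,2,3}
step 3: eval (lane == 1)             {0,1,2,3}
step 4: d <- ((-4 // 3) * (12 - 5))  {1}
step 5: d <- lane                    {1}
step 6: d <- 5                       {1}
step 7: d <- max(d, (0 + b))         {0,2,3}
step 8: b <- min((d * lane), (d % 2)) {0,1,2,3}

Answer: 9 steps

d: 2,5,4,5
b: 0,1,0,1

steps = 9; useful = 26; efficiency = 26/36 = 13/18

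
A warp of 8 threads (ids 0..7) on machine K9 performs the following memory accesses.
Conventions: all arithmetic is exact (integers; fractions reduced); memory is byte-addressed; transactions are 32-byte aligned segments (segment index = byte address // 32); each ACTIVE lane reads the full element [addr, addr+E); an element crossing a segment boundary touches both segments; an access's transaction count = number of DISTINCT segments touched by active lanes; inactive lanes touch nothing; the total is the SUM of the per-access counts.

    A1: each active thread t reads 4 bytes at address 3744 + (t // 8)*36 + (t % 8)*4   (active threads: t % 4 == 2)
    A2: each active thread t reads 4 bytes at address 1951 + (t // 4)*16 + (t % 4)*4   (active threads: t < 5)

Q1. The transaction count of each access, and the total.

A1: 1 transaction
A2: 2 transactions

Answer: 1,2; total 3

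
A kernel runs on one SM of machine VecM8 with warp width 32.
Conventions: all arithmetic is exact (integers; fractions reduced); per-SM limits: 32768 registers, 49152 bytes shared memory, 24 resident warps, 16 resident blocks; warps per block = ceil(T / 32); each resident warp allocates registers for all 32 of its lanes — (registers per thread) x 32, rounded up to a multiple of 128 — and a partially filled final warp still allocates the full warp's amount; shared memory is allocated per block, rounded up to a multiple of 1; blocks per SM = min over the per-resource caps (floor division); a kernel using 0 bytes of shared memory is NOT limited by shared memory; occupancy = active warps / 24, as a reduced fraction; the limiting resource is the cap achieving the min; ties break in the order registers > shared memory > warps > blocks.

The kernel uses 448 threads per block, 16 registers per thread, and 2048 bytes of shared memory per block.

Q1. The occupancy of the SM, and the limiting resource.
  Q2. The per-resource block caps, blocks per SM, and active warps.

Answer: occupancy 7/12, limited by warps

registers: 4 blocks
shared memory: 24 blocks
warps: 1 block
blocks: 16 blocks

Answer: 1 block, 14 active warps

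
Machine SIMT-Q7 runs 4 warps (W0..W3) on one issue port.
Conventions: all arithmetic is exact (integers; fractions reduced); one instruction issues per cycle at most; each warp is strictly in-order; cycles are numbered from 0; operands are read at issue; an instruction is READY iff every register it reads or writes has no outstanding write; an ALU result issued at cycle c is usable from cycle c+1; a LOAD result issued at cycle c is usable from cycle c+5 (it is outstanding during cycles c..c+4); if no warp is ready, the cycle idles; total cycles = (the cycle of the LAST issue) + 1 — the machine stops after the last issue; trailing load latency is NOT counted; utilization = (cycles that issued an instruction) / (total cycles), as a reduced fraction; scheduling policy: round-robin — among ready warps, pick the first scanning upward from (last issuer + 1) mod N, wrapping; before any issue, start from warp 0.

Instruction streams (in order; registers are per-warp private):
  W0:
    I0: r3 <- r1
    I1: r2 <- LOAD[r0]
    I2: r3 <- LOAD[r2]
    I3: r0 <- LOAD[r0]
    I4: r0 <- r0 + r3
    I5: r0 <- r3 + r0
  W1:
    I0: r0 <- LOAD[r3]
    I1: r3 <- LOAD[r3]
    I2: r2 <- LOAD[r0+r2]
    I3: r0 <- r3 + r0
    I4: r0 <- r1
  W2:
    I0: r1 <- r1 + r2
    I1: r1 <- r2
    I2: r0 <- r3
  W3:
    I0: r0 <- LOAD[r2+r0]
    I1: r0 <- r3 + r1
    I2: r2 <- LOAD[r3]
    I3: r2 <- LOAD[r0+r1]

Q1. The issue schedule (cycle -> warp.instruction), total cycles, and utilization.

cycle 0: W0.I0
cycle 1: W1.I0
cycle 2: W2.I0
cycle 3: W3.I0
cycle 4: W0.I1
cycle 5: W1.I1
cycle 6: W2.I1
cycle 7: W1.I2
cycle 8: W2.I2
cycle 9: W3.I1
cycle 10: W0.I2
cycle 11: W1.I3
cycle 12: W3.I2
cycle 13: W0.I3
cycle 14: W1.I4
cycle 15: idle
cycle 16: idle
cycle 17: W3.I3
cycle 18: W0.I4
cycle 19: W0.I5

Answer: 20 cycles, utilization 9/10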